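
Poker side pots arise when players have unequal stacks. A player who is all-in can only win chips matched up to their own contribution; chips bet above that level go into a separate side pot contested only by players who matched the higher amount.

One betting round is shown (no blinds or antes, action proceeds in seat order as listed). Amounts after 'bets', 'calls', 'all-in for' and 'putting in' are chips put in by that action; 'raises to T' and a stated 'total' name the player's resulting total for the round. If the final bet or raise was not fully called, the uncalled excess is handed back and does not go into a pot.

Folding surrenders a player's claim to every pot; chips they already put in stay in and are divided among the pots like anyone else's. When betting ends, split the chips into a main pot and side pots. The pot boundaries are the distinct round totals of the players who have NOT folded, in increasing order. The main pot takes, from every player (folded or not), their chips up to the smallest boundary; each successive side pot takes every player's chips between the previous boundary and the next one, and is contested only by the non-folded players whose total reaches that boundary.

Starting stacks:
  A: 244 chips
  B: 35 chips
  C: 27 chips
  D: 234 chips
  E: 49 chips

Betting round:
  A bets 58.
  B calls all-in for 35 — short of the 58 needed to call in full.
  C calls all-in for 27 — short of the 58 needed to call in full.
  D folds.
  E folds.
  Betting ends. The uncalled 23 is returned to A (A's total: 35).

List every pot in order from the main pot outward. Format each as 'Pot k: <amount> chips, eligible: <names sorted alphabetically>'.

Pot 1: 81 chips, eligible: A, B, C
Pot 2: 16 chips, eligible: A, B

Derivation:
Contributions (after 23 returned to A): A=35, B=35, C=27
Folded: D, E
Pot levels (distinct totals of non-folded players): 27, 35
Layer 1-27: 27 each from A, B, C = 27*3 = 81 chips; eligible A, B, C
Layer 28-35: 8 each from A, B = 8*2 = 16 chips; eligible A, B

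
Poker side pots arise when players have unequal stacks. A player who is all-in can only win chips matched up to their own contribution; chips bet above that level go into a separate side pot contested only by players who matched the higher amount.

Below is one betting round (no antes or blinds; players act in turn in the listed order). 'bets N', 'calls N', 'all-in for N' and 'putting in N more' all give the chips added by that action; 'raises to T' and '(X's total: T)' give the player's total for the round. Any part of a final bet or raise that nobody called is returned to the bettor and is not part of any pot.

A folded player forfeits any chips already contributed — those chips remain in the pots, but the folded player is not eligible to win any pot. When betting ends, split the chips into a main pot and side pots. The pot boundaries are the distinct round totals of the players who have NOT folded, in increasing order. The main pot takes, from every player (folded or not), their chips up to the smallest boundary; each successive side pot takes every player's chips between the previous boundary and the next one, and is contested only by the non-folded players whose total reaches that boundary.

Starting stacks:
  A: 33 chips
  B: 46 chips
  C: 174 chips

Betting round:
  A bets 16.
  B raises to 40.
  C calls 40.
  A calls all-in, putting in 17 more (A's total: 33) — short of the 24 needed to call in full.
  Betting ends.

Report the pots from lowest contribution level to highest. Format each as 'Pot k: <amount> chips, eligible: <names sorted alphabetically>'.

Contributions: A=33, B=40, C=40
Pot levels (distinct totals of non-folded players): 33, 40
Layer 1-33: 33 each from A, B, C = 33*3 = 99 chips; eligible A, B, C
Layer 34-40: 7 each from B, C = 7*2 = 14 chips; eligible B, C

Pot 1: 99 chips, eligible: A, B, C
Pot 2: 14 chips, eligible: B, C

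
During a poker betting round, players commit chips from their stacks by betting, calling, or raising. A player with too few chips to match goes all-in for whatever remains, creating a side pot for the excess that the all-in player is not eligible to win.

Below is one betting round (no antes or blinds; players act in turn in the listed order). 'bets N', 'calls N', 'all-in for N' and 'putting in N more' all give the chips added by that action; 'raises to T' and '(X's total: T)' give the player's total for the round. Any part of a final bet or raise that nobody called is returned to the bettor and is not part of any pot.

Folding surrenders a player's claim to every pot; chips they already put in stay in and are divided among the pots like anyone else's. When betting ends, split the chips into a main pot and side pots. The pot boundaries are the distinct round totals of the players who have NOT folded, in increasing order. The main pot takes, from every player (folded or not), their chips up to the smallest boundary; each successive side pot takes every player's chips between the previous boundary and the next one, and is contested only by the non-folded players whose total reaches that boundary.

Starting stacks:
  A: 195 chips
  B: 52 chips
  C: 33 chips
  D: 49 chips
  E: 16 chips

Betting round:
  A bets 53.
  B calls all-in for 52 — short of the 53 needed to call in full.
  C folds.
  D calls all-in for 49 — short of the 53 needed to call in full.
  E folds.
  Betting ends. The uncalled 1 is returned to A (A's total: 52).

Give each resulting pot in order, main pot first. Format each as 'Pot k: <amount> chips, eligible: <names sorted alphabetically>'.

Contributions (after 1 returned to A): A=52, B=52, D=49
Folded: C, E
Pot levels (distinct totals of non-folded players): 49, 52
Layer 1-49: 49 each from A, B, D = 49*3 = 147 chips; eligible A, B, D
Layer 50-52: 3 each from A, B = 3*2 = 6 chips; eligible A, B

Pot 1: 147 chips, eligible: A, B, D
Pot 2: 6 chips, eligible: A, B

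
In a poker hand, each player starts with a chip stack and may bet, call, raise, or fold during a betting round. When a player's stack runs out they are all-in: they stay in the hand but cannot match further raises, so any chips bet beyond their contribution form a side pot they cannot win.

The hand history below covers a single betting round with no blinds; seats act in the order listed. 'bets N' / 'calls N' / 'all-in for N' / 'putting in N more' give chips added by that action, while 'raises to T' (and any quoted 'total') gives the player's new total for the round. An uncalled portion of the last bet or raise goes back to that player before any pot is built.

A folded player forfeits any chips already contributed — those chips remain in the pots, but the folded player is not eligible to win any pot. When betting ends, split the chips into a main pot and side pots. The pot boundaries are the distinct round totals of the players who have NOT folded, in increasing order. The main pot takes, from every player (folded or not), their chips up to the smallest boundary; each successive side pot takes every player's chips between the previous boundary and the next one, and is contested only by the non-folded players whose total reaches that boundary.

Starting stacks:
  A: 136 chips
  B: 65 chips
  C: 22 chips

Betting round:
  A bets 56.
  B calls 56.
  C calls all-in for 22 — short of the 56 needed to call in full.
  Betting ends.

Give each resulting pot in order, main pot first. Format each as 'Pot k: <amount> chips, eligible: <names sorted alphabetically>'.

Contributions: A=56, B=56, C=22
Pot levels (distinct totals of non-folded players): 22, 56
Layer 1-22: 22 each from A, B, C = 22*3 = 66 chips; eligible A, B, C
Layer 23-56: 34 each from A, B = 34*2 = 68 chips; eligible A, B

Pot 1: 66 chips, eligible: A, B, C
Pot 2: 68 chips, eligible: A, B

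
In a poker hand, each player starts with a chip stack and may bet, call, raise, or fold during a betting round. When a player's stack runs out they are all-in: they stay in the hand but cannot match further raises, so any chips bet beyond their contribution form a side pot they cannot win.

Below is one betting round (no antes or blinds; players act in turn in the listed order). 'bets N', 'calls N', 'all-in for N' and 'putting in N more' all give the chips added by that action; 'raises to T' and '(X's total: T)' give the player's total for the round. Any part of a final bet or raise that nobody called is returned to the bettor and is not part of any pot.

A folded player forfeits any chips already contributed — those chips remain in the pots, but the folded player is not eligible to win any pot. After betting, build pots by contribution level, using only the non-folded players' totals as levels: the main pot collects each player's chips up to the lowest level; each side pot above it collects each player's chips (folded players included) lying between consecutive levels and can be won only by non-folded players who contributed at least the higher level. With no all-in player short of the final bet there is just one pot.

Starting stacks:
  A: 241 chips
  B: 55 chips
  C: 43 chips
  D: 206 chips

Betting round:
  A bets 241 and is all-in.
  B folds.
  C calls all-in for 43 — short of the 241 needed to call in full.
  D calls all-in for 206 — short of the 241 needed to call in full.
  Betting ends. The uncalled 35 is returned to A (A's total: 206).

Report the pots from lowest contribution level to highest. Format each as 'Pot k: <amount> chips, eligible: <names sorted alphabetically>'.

Contributions (after 35 returned to A): A=206, C=43, D=206
Folded: B
Pot levels (distinct totals of non-folded players): 43, 206
Layer 1-43: 43 each from A, C, D = 43*3 = 129 chips; eligible A, C, D
Layer 44-206: 163 each from A, D = 163*2 = 326 chips; eligible A, D

Pot 1: 129 chips, eligible: A, C, D
Pot 2: 326 chips, eligible: A, D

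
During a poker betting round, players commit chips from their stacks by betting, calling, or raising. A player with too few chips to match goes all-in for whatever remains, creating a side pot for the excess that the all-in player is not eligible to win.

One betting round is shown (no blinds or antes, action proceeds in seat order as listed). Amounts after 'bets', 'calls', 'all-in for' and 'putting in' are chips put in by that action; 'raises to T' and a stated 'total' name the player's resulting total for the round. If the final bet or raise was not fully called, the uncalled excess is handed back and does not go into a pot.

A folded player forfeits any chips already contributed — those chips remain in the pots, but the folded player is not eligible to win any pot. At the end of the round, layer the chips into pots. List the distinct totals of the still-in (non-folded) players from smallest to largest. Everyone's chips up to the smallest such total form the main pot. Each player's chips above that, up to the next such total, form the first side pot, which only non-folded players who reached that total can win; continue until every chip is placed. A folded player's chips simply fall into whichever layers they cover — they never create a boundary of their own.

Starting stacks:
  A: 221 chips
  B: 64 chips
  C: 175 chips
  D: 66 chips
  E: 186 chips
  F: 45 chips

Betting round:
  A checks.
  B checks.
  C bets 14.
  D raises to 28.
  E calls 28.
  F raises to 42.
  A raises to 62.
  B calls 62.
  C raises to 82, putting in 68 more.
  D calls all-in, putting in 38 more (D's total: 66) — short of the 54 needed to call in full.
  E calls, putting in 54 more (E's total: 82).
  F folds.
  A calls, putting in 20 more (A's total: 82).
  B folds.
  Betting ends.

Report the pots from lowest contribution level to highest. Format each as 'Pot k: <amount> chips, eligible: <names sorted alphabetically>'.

Pot 1: 368 chips, eligible: A, C, D, E
Pot 2: 48 chips, eligible: A, C, E

Derivation:
Contributions: A=82, B=62, C=82, D=66, E=82, F=42
Folded: B, F
Pot levels (distinct totals of non-folded players): 66, 82
Layer 1-66: A 66 + B 62 + C 66 + D 66 + E 66 + F 42 = 368 chips; eligible A, C, D, E
Layer 67-82: 16 each from A, C, E = 16*3 = 48 chips; eligible A, C, E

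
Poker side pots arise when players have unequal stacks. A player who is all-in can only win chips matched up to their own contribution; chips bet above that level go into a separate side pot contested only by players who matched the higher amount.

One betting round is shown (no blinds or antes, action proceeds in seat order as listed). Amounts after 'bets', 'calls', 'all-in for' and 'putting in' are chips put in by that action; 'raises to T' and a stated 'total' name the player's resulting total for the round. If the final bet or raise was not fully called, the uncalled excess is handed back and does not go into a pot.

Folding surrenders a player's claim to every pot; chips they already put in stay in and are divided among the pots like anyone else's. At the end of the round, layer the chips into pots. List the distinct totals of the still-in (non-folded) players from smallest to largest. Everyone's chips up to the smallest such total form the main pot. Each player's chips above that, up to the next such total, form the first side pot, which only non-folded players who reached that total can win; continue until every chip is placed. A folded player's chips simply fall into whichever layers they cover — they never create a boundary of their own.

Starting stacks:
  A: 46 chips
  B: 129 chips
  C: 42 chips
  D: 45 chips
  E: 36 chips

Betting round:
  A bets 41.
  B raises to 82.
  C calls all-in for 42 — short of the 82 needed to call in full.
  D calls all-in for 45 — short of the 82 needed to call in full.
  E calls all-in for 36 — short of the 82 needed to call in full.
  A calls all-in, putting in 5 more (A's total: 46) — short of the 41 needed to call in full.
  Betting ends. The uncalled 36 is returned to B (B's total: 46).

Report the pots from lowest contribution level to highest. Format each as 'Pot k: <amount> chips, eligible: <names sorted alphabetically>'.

Contributions (after 36 returned to B): A=46, B=46, C=42, D=45, E=36
Pot levels (distinct totals of non-folded players): 36, 42, 45, 46
Layer 1-36: 36 each from A, B, C, D, E = 36*5 = 180 chips; eligible A, B, C, D, E
Layer 37-42: 6 each from A, B, C, D = 6*4 = 24 chips; eligible A, B, C, D
Layer 43-45: 3 each from A, B, D = 3*3 = 9 chips; eligible A, B, D
Layer 46-46: 1 each from A, B = 1*2 = 2 chips; eligible A, B

Pot 1: 180 chips, eligible: A, B, C, D, E
Pot 2: 24 chips, eligible: A, B, C, D
Pot 3: 9 chips, eligible: A, B, D
Pot 4: 2 chips, eligible: A, B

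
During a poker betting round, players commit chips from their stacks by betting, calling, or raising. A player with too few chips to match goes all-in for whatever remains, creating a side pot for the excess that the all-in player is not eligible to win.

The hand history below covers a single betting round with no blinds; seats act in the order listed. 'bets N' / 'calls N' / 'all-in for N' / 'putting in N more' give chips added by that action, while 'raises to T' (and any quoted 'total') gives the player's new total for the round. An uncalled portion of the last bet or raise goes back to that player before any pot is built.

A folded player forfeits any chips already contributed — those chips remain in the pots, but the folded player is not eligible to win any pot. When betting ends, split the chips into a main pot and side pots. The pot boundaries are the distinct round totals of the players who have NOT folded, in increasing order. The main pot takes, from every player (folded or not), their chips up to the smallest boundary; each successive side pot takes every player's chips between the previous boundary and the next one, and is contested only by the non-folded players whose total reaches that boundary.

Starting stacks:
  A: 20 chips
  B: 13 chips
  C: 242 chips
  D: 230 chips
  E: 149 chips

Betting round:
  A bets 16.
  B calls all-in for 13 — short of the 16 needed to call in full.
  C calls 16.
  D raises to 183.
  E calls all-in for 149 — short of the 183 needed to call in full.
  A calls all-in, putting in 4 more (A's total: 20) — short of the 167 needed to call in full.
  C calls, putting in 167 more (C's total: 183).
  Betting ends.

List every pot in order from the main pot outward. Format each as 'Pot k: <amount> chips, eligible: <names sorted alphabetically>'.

Contributions: A=20, B=13, C=183, D=183, E=149
Pot levels (distinct totals of non-folded players): 13, 20, 149, 183
Layer 1-13: 13 each from A, B, C, D, E = 13*5 = 65 chips; eligible A, B, C, D, E
Layer 14-20: 7 each from A, C, D, E = 7*4 = 28 chips; eligible A, C, D, E
Layer 21-149: 129 each from C, D, E = 129*3 = 387 chips; eligible C, D, E
Layer 150-183: 34 each from C, D = 34*2 = 68 chips; eligible C, D

Pot 1: 65 chips, eligible: A, B, C, D, E
Pot 2: 28 chips, eligible: A, C, D, E
Pot 3: 387 chips, eligible: C, D, E
Pot 4: 68 chips, eligible: C, D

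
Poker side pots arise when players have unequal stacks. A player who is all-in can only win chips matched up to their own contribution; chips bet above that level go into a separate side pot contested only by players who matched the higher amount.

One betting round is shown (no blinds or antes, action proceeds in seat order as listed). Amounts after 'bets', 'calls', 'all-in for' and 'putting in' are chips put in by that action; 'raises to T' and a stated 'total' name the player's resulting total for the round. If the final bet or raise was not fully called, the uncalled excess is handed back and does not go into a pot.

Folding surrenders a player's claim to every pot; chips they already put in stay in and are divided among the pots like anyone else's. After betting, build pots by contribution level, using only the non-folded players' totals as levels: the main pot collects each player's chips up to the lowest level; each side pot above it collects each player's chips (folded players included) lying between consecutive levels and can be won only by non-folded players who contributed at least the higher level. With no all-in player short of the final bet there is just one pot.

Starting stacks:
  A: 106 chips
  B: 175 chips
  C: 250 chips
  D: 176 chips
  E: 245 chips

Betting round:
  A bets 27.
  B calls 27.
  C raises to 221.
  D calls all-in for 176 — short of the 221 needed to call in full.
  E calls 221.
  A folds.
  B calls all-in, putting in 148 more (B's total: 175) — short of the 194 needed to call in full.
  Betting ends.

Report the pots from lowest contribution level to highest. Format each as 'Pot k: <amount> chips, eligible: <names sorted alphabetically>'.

Pot 1: 727 chips, eligible: B, C, D, E
Pot 2: 3 chips, eligible: C, D, E
Pot 3: 90 chips, eligible: C, E

Derivation:
Contributions: A=27, B=175, C=221, D=176, E=221
Folded: A
Pot levels (distinct totals of non-folded players): 175, 176, 221
Layer 1-175: A 27 + B 175 + C 175 + D 175 + E 175 = 727 chips; eligible B, C, D, E
Layer 176-176: 1 each from C, D, E = 1*3 = 3 chips; eligible C, D, E
Layer 177-221: 45 each from C, E = 45*2 = 90 chips; eligible C, E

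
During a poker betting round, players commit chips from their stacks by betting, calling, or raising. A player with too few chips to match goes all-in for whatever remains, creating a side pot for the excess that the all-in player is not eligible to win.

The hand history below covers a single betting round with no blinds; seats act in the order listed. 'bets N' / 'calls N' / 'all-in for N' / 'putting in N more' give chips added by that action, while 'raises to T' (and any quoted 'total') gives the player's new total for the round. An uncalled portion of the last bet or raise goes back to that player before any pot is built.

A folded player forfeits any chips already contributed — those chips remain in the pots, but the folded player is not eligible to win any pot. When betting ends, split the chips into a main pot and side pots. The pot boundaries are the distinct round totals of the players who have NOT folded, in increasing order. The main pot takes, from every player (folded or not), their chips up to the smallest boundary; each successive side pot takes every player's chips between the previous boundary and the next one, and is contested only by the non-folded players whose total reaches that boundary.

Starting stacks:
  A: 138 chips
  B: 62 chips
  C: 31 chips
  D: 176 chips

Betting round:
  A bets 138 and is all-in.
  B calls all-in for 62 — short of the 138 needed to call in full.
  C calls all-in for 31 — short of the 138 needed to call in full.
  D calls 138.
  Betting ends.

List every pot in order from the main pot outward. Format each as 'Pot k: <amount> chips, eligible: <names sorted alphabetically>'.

Contributions: A=138, B=62, C=31, D=138
Pot levels (distinct totals of non-folded players): 31, 62, 138
Layer 1-31: 31 each from A, B, C, D = 31*4 = 124 chips; eligible A, B, C, D
Layer 32-62: 31 each from A, B, D = 31*3 = 93 chips; eligible A, B, D
Layer 63-138: 76 each from A, D = 76*2 = 152 chips; eligible A, D

Pot 1: 124 chips, eligible: A, B, C, D
Pot 2: 93 chips, eligible: A, B, D
Pot 3: 152 chips, eligible: A, D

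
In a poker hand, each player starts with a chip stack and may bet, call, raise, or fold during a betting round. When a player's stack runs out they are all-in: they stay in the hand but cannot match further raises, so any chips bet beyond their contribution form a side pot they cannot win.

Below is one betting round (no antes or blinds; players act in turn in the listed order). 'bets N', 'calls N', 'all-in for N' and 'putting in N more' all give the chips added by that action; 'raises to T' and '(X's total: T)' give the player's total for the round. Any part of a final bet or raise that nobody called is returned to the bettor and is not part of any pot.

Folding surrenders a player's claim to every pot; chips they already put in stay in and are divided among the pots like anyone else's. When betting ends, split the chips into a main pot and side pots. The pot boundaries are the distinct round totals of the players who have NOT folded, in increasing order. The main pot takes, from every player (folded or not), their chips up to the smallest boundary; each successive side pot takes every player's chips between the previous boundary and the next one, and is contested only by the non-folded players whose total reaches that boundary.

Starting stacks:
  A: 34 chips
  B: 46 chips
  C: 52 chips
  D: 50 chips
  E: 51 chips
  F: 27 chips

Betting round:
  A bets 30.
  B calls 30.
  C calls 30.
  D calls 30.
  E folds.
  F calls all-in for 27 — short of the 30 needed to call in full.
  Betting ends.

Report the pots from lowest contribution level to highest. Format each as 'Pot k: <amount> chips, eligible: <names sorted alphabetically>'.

Contributions: A=30, B=30, C=30, D=30, F=27
Folded: E
Pot levels (distinct totals of non-folded players): 27, 30
Layer 1-27: 27 each from A, B, C, D, F = 27*5 = 135 chips; eligible A, B, C, D, F
Layer 28-30: 3 each from A, B, C, D = 3*4 = 12 chips; eligible A, B, C, D

Pot 1: 135 chips, eligible: A, B, C, D, F
Pot 2: 12 chips, eligible: A, B, C, D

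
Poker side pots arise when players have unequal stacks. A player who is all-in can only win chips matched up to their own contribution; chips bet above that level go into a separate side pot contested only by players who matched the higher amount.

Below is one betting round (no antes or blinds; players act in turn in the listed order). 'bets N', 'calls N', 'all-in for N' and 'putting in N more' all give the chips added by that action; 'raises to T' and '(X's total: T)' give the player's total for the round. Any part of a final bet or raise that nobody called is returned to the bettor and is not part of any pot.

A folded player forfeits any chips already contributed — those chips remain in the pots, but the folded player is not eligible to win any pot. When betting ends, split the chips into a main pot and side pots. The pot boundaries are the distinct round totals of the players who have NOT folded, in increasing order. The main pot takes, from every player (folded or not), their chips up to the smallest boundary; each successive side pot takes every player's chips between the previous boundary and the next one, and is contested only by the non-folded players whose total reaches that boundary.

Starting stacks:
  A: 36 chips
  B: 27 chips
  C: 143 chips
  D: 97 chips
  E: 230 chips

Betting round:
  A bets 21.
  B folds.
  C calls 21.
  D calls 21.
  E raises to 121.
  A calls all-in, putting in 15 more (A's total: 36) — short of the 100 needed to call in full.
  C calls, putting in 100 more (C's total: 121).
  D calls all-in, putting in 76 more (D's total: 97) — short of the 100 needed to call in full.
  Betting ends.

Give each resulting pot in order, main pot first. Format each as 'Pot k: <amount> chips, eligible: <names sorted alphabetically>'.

Contributions: A=36, C=121, D=97, E=121
Folded: B
Pot levels (distinct totals of non-folded players): 36, 97, 121
Layer 1-36: 36 each from A, C, D, E = 36*4 = 144 chips; eligible A, C, D, E
Layer 37-97: 61 each from C, D, E = 61*3 = 183 chips; eligible C, D, E
Layer 98-121: 24 each from C, E = 24*2 = 48 chips; eligible C, E

Pot 1: 144 chips, eligible: A, C, D, E
Pot 2: 183 chips, eligible: C, D, E
Pot 3: 48 chips, eligible: C, E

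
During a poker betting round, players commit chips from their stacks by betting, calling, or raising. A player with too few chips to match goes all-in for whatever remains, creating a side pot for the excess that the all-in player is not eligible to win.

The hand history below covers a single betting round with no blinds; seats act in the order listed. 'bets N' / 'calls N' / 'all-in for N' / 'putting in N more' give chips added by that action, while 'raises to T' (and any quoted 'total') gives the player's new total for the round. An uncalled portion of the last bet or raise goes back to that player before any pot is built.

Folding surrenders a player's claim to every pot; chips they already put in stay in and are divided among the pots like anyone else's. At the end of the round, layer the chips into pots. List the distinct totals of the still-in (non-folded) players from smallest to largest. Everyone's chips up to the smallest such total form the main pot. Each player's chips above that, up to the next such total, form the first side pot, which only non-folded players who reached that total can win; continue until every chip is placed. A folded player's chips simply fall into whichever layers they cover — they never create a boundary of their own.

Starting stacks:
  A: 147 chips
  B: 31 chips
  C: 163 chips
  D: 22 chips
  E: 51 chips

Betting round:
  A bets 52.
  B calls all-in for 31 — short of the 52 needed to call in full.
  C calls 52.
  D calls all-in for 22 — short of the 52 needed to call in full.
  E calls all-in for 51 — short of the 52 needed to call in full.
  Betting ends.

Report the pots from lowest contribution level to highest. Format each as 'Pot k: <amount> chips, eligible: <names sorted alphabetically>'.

Contributions: A=52, B=31, C=52, D=22, E=51
Pot levels (distinct totals of non-folded players): 22, 31, 51, 52
Layer 1-22: 22 each from A, B, C, D, E = 22*5 = 110 chips; eligible A, B, C, D, E
Layer 23-31: 9 each from A, B, C, E = 9*4 = 36 chips; eligible A, B, C, E
Layer 32-51: 20 each from A, C, E = 20*3 = 60 chips; eligible A, C, E
Layer 52-52: 1 each from A, C = 1*2 = 2 chips; eligible A, C

Pot 1: 110 chips, eligible: A, B, C, D, E
Pot 2: 36 chips, eligible: A, B, C, E
Pot 3: 60 chips, eligible: A, C, E
Pot 4: 2 chips, eligible: A, C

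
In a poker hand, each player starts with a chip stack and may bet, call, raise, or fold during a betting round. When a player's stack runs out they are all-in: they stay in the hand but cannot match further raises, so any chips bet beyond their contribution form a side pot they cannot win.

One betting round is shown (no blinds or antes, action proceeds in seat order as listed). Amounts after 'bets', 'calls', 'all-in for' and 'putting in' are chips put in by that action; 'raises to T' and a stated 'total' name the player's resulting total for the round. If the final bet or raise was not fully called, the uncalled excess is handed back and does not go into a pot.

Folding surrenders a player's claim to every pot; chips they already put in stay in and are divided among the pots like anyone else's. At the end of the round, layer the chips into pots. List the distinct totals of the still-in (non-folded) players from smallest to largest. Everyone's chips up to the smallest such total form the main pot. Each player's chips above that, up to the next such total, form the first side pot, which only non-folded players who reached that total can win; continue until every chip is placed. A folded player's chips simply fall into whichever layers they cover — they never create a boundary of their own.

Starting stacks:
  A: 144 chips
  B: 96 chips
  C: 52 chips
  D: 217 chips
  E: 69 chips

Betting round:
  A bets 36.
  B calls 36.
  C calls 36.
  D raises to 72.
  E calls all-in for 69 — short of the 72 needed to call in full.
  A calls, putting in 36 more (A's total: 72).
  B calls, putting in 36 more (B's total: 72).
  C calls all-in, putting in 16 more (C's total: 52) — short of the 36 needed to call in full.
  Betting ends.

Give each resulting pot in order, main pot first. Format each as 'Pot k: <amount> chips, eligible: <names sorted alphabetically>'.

Contributions: A=72, B=72, C=52, D=72, E=69
Pot levels (distinct totals of non-folded players): 52, 69, 72
Layer 1-52: 52 each from A, B, C, D, E = 52*5 = 260 chips; eligible A, B, C, D, E
Layer 53-69: 17 each from A, B, D, E = 17*4 = 68 chips; eligible A, B, D, E
Layer 70-72: 3 each from A, B, D = 3*3 = 9 chips; eligible A, B, D

Pot 1: 260 chips, eligible: A, B, C, D, E
Pot 2: 68 chips, eligible: A, B, D, E
Pot 3: 9 chips, eligible: A, B, D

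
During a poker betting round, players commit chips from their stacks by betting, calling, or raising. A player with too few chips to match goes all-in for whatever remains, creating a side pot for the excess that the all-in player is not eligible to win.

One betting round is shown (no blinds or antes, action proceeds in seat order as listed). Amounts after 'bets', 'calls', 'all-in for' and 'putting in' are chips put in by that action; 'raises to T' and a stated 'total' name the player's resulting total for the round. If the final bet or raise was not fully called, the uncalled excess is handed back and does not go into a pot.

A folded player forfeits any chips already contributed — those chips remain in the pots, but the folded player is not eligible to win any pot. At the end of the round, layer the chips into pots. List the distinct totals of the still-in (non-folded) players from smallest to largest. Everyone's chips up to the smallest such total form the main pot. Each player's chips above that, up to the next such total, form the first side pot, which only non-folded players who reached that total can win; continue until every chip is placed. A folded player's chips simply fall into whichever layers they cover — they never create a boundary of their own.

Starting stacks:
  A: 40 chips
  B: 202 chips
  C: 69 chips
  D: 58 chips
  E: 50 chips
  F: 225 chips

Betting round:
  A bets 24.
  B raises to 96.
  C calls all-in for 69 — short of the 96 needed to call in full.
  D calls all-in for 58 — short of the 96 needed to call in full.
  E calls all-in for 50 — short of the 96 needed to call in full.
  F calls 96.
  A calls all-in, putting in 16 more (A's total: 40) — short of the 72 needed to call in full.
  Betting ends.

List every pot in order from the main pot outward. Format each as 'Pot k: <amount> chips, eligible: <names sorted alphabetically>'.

Pot 1: 240 chips, eligible: A, B, C, D, E, F
Pot 2: 50 chips, eligible: B, C, D, E, F
Pot 3: 32 chips, eligible: B, C, D, F
Pot 4: 33 chips, eligible: B, C, F
Pot 5: 54 chips, eligible: B, F

Derivation:
Contributions: A=40, B=96, C=69, D=58, E=50, F=96
Pot levels (distinct totals of non-folded players): 40, 50, 58, 69, 96
Layer 1-40: 40 each from A, B, C, D, E, F = 40*6 = 240 chips; eligible A, B, C, D, E, F
Layer 41-50: 10 each from B, C, D, E, F = 10*5 = 50 chips; eligible B, C, D, E, F
Layer 51-58: 8 each from B, C, D, F = 8*4 = 32 chips; eligible B, C, D, F
Layer 59-69: 11 each from B, C, F = 11*3 = 33 chips; eligible B, C, F
Layer 70-96: 27 each from B, F = 27*2 = 54 chips; eligible B, F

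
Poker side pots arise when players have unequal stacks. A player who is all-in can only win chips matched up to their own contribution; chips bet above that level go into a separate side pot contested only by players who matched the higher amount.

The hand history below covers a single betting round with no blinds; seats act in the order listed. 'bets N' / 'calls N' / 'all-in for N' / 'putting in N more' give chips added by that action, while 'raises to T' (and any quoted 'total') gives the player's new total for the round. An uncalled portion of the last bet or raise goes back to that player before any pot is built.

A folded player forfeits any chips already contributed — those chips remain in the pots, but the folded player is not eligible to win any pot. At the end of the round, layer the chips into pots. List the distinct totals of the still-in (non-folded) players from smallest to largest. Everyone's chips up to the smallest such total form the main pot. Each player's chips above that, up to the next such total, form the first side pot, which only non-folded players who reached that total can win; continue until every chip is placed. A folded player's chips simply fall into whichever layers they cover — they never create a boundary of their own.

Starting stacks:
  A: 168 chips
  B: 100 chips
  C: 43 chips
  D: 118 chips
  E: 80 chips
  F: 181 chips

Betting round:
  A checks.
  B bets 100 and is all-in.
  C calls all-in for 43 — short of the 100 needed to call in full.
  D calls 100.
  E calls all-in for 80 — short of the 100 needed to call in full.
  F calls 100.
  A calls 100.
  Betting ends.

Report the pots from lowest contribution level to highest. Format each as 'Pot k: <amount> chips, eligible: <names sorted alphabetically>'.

Contributions: A=100, B=100, C=43, D=100, E=80, F=100
Pot levels (distinct totals of non-folded players): 43, 80, 100
Layer 1-43: 43 each from A, B, C, D, E, F = 43*6 = 258 chips; eligible A, B, C, D, E, F
Layer 44-80: 37 each from A, B, D, E, F = 37*5 = 185 chips; eligible A, B, D, E, F
Layer 81-100: 20 each from A, B, D, F = 20*4 = 80 chips; eligible A, B, D, F

Pot 1: 258 chips, eligible: A, B, C, D, E, F
Pot 2: 185 chips, eligible: A, B, D, E, F
Pot 3: 80 chips, eligible: A, B, D, F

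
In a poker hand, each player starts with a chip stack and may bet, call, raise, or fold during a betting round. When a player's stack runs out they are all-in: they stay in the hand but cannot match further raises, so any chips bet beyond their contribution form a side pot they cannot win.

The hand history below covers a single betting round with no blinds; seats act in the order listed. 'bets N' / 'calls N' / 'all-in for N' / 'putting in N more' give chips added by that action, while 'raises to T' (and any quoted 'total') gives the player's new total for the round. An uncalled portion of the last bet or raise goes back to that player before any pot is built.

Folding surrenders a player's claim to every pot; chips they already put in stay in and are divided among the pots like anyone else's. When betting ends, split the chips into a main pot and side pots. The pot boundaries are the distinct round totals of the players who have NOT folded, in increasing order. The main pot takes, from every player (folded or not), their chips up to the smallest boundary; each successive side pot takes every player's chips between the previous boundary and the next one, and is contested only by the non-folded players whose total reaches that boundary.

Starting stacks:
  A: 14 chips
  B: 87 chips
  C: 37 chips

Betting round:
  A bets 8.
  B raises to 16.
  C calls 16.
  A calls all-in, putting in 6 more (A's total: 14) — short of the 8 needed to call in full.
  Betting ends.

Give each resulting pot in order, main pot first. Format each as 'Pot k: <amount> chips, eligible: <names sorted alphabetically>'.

Contributions: A=14, B=16, C=16
Pot levels (distinct totals of non-folded players): 14, 16
Layer 1-14: 14 each from A, B, C = 14*3 = 42 chips; eligible A, B, C
Layer 15-16: 2 each from B, C = 2*2 = 4 chips; eligible B, C

Pot 1: 42 chips, eligible: A, B, C
Pot 2: 4 chips, eligible: B, C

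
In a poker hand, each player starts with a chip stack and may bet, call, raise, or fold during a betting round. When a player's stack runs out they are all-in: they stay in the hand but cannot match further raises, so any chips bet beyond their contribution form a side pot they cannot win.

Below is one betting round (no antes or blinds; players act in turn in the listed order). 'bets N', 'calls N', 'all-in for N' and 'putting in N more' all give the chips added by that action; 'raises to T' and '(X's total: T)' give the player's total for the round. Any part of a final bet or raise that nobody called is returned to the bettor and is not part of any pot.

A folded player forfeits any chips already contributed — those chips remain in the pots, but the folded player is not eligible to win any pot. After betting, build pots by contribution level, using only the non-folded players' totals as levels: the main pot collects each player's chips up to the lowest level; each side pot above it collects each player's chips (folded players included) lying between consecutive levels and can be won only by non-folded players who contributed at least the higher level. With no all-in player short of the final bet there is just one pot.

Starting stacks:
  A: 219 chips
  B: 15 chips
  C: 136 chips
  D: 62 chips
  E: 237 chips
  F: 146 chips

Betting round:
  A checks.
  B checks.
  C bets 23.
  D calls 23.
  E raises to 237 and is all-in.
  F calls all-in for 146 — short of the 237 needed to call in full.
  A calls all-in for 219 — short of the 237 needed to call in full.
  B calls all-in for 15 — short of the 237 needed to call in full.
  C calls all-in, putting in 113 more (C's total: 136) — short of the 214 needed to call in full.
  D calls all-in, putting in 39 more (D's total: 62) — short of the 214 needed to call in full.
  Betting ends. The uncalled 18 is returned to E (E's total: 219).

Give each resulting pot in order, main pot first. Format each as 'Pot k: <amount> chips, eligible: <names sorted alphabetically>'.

Contributions (after 18 returned to E): A=219, B=15, C=136, D=62, E=219, F=146
Pot levels (distinct totals of non-folded players): 15, 62, 136, 146, 219
Layer 1-15: 15 each from A, B, C, D, E, F = 15*6 = 90 chips; eligible A, B, C, D, E, F
Layer 16-62: 47 each from A, C, D, E, F = 47*5 = 235 chips; eligible A, C, D, E, F
Layer 63-136: 74 each from A, C, E, F = 74*4 = 296 chips; eligible A, C, E, F
Layer 137-146: 10 each from A, E, F = 10*3 = 30 chips; eligible A, E, F
Layer 147-219: 73 each from A, E = 73*2 = 146 chips; eligible A, E

Pot 1: 90 chips, eligible: A, B, C, D, E, F
Pot 2: 235 chips, eligible: A, C, D, E, F
Pot 3: 296 chips, eligible: A, C, E, F
Pot 4: 30 chips, eligible: A, E, F
Pot 5: 146 chips, eligible: A, E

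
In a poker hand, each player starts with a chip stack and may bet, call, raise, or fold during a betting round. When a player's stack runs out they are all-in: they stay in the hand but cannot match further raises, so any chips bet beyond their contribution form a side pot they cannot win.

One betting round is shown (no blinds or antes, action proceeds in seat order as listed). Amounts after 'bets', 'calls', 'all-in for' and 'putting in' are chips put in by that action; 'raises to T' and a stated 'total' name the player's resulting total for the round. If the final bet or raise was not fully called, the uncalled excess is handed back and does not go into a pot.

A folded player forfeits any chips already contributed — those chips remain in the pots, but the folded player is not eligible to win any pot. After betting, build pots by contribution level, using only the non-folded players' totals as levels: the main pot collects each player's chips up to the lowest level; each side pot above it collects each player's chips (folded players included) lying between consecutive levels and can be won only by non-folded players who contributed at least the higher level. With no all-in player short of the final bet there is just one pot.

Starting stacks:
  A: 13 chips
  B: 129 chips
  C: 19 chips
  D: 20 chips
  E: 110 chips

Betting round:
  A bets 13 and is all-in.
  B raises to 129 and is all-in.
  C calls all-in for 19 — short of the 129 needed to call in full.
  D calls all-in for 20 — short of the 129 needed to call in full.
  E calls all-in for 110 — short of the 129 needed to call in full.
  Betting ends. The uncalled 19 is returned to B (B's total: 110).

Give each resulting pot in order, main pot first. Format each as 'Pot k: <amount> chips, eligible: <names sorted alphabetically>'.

Pot 1: 65 chips, eligible: A, B, C, D, E
Pot 2: 24 chips, eligible: B, C, D, E
Pot 3: 3 chips, eligible: B, D, E
Pot 4: 180 chips, eligible: B, E

Derivation:
Contributions (after 19 returned to B): A=13, B=110, C=19, D=20, E=110
Pot levels (distinct totals of non-folded players): 13, 19, 20, 110
Layer 1-13: 13 each from A, B, C, D, E = 13*5 = 65 chips; eligible A, B, C, D, E
Layer 14-19: 6 each from B, C, D, E = 6*4 = 24 chips; eligible B, C, D, E
Layer 20-20: 1 each from B, D, E = 1*3 = 3 chips; eligible B, D, E
Layer 21-110: 90 each from B, E = 90*2 = 180 chips; eligible B, E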